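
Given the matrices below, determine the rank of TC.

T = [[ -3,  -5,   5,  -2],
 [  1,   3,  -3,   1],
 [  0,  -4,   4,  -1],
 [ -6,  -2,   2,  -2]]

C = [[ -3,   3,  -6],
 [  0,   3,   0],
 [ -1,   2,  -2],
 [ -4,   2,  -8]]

First compute TC:
[[ 12, -18,  24],
 [ -4,   8,  -8],
 [  0,  -6,   0],
 [ 24, -24,  48]]
Now row reduce the product.
R2 ← R2 + (1/3)·R1: [0, 2, 0]
R4 ← R4 − (2)·R1: [0, 12, 0]
R3 ← R3 + (3)·R2: [0, 0, 0]
R4 ← R4 − (6)·R2: [0, 0, 0]
2 nonzero rows, so rank(TC) = 2.

2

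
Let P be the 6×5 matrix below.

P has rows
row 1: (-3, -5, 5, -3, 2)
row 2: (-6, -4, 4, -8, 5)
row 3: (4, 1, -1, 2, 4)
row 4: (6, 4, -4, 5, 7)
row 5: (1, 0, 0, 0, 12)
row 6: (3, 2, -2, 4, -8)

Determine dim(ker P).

1

Row reduce to echelon form.
R2 ← R2 − (2)·R1: [0, 6, -6, -2, 1]
R3 ← R3 + (4/3)·R1: [0, -17/3, 17/3, -2, 20/3]
R4 ← R4 + (2)·R1: [0, -6, 6, -1, 11]
R5 ← R5 + (1/3)·R1: [0, -5/3, 5/3, -1, 38/3]
R6 ← R6 + R1: [0, -3, 3, 1, -6]
R3 ← R3 + (17/18)·R2: [0, 0, 0, -35/9, 137/18]
R4 ← R4 + R2: [0, 0, 0, -3, 12]
R5 ← R5 + (5/18)·R2: [0, 0, 0, -14/9, 233/18]
R6 ← R6 + (1/2)·R2: [0, 0, 0, 0, -11/2]
R4 ← R4 − (27/35)·R3: [0, 0, 0, 0, 429/70]
R5 ← R5 − (2/5)·R3: [0, 0, 0, 0, 99/10]
R5 ← R5 − (21/13)·R4: [0, 0, 0, 0, 0]
R6 ← R6 + (35/39)·R4: [0, 0, 0, 0, 0]
4 nonzero rows, so rank(P) = 4.
P has 5 columns; by rank–nullity, nullity = 5 − 4 = 1.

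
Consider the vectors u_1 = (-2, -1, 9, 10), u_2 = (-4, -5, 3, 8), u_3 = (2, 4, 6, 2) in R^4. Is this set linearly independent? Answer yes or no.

no

Form the matrix with these vectors as rows and row reduce.
R2 ← R2 − (2)·R1: [0, -3, -15, -12]
R3 ← R3 + R1: [0, 3, 15, 12]
R3 ← R3 + R2: [0, 0, 0, 0]
2 nonzero rows, so the 3 vectors span a space of dimension 2.
Since 2 < 3, the vectors are linearly dependent.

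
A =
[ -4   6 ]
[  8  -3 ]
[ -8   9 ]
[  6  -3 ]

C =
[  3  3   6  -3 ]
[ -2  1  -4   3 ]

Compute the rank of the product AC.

2

First compute AC:
[[-24,  -6, -48,  30],
 [ 30,  21,  60, -33],
 [-42, -15, -84,  51],
 [ 24,  15,  48, -27]]
Now row reduce the product.
R2 ← R2 + (5/4)·R1: [0, 27/2, 0, 9/2]
R3 ← R3 − (7/4)·R1: [0, -9/2, 0, -3/2]
R4 ← R4 + R1: [0, 9, 0, 3]
R3 ← R3 + (1/3)·R2: [0, 0, 0, 0]
R4 ← R4 − (2/3)·R2: [0, 0, 0, 0]
2 nonzero rows, so rank(AC) = 2.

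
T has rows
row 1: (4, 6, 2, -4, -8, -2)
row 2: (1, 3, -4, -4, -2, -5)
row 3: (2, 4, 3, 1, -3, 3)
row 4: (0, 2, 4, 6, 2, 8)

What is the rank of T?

3

Row reduce to echelon form.
R2 ← R2 − (1/4)·R1: [0, 3/2, -9/2, -3, 0, -9/2]
R3 ← R3 − (1/2)·R1: [0, 1, 2, 3, 1, 4]
R3 ← R3 − (2/3)·R2: [0, 0, 5, 5, 1, 7]
R4 ← R4 − (4/3)·R2: [0, 0, 10, 10, 2, 14]
R4 ← R4 − (2)·R3: [0, 0, 0, 0, 0, 0]
Echelon form has 3 nonzero rows, so rank(T) = 3.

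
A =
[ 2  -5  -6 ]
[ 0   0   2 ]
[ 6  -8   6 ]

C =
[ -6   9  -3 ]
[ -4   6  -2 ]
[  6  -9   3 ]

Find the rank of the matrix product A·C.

1

First compute AC:
[[-28,  42, -14],
 [ 12, -18,   6],
 [ 32, -48,  16]]
Now row reduce the product.
R2 ← R2 + (3/7)·R1: [0, 0, 0]
R3 ← R3 + (8/7)·R1: [0, 0, 0]
1 nonzero row, so rank(AC) = 1.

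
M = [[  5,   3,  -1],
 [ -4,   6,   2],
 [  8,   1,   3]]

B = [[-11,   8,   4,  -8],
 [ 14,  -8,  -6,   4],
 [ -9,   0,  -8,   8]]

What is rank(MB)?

First compute MB:
[[ -4,  16,  10, -36],
 [110, -80, -68,  72],
 [-101,  56,   2, -36]]
Now row reduce the product.
R2 ← R2 + (55/2)·R1: [0, 360, 207, -918]
R3 ← R3 − (101/4)·R1: [0, -348, -501/2, 873]
R3 ← R3 + (29/30)·R2: [0, 0, -252/5, -72/5]
3 nonzero rows, so rank(MB) = 3.

3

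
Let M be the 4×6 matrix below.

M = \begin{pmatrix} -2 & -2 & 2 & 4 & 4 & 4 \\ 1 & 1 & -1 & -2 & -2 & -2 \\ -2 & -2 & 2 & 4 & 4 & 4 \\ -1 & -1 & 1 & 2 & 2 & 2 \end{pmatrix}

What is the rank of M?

1

Row reduce to echelon form.
R2 ← R2 + (1/2)·R1: [0, 0, 0, 0, 0, 0]
R3 ← R3 − R1: [0, 0, 0, 0, 0, 0]
R4 ← R4 − (1/2)·R1: [0, 0, 0, 0, 0, 0]
Echelon form has 1 nonzero row, so rank(M) = 1.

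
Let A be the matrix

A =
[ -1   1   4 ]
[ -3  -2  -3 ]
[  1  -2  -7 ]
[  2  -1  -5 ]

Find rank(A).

2

Row reduce to echelon form.
R2 ← R2 − (3)·R1: [0, -5, -15]
R3 ← R3 + R1: [0, -1, -3]
R4 ← R4 + (2)·R1: [0, 1, 3]
R3 ← R3 − (1/5)·R2: [0, 0, 0]
R4 ← R4 + (1/5)·R2: [0, 0, 0]
Echelon form has 2 nonzero rows, so rank(A) = 2.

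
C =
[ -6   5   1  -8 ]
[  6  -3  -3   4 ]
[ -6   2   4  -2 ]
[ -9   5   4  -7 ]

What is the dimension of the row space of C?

Row reduce to echelon form.
R2 ← R2 + R1: [0, 2, -2, -4]
R3 ← R3 − R1: [0, -3, 3, 6]
R4 ← R4 − (3/2)·R1: [0, -5/2, 5/2, 5]
R3 ← R3 + (3/2)·R2: [0, 0, 0, 0]
R4 ← R4 + (5/4)·R2: [0, 0, 0, 0]
Echelon form has 2 nonzero rows, so rank(C) = 2.
The row space has dimension equal to the rank: 2.

2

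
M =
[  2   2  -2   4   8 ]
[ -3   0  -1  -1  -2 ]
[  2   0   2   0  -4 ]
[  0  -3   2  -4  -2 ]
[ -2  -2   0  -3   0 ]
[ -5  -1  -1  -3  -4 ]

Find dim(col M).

Row reduce to echelon form.
R2 ← R2 + (3/2)·R1: [0, 3, -4, 5, 10]
R3 ← R3 − R1: [0, -2, 4, -4, -12]
R5 ← R5 + R1: [0, 0, -2, 1, 8]
R6 ← R6 + (5/2)·R1: [0, 4, -6, 7, 16]
R3 ← R3 + (2/3)·R2: [0, 0, 4/3, -2/3, -16/3]
R4 ← R4 + R2: [0, 0, -2, 1, 8]
R6 ← R6 − (4/3)·R2: [0, 0, -2/3, 1/3, 8/3]
R4 ← R4 + (3/2)·R3: [0, 0, 0, 0, 0]
R5 ← R5 + (3/2)·R3: [0, 0, 0, 0, 0]
R6 ← R6 + (1/2)·R3: [0, 0, 0, 0, 0]
Echelon form has 3 nonzero rows, so rank(M) = 3.
The column space has dimension equal to the rank: 3.

3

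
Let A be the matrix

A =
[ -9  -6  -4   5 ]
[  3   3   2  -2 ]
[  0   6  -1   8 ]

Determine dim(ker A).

1

Row reduce to echelon form.
R2 ← R2 + (1/3)·R1: [0, 1, 2/3, -1/3]
R3 ← R3 − (6)·R2: [0, 0, -5, 10]
3 nonzero rows, so rank(A) = 3.
A has 4 columns; by rank–nullity, nullity = 4 − 3 = 1.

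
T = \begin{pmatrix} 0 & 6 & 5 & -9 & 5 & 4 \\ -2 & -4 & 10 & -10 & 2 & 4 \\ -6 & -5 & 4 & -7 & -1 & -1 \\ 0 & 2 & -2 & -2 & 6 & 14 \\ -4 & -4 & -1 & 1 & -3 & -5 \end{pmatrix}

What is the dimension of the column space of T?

5

Row reduce to echelon form.
Swap R1 ↔ R2
R3 ← R3 − (3)·R1: [0, 7, -26, 23, -7, -13]
R5 ← R5 − (2)·R1: [0, 4, -21, 21, -7, -13]
R3 ← R3 − (7/6)·R2: [0, 0, -191/6, 67/2, -77/6, -53/3]
R4 ← R4 − (1/3)·R2: [0, 0, -11/3, 1, 13/3, 38/3]
R5 ← R5 − (2/3)·R2: [0, 0, -73/3, 27, -31/3, -47/3]
R4 ← R4 − (22/191)·R3: [0, 0, 0, -546/191, 1110/191, 2808/191]
R5 ← R5 − (146/191)·R3: [0, 0, 0, 266/191, -100/191, -413/191]
R5 ← R5 + (19/39)·R4: [0, 0, 0, 0, 30/13, 5]
Echelon form has 5 nonzero rows, so rank(T) = 5.
The column space has dimension equal to the rank: 5.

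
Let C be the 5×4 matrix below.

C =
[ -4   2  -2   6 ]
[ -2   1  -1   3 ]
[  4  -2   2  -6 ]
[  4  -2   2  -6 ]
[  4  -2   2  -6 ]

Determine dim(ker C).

Row reduce to echelon form.
R2 ← R2 − (1/2)·R1: [0, 0, 0, 0]
R3 ← R3 + R1: [0, 0, 0, 0]
R4 ← R4 + R1: [0, 0, 0, 0]
R5 ← R5 + R1: [0, 0, 0, 0]
1 nonzero row, so rank(C) = 1.
C has 4 columns; by rank–nullity, nullity = 4 − 1 = 3.

3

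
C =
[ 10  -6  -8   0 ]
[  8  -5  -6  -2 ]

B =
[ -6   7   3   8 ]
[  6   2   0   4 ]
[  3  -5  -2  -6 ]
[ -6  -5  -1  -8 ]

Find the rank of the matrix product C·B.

2

First compute CB:
[[-120,  98,  46, 104],
 [-84,  86,  38,  96]]
Now row reduce the product.
R2 ← R2 − (7/10)·R1: [0, 87/5, 29/5, 116/5]
2 nonzero rows, so rank(CB) = 2.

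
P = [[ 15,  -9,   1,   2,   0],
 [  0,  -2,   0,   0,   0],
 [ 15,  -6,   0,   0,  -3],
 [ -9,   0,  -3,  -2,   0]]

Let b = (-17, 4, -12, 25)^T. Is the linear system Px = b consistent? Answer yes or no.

Row reduce the augmented matrix [P | b].
R3 ← R3 − R1: [0, 3, -1, -2, -3, 5]
R4 ← R4 + (3/5)·R1: [0, -27/5, -12/5, -4/5, 0, 74/5]
R3 ← R3 + (3/2)·R2: [0, 0, -1, -2, -3, 11]
R4 ← R4 − (27/10)·R2: [0, 0, -12/5, -4/5, 0, 4]
R4 ← R4 − (12/5)·R3: [0, 0, 0, 4, 36/5, -112/5]
The echelon form has 4 nonzero rows, and every pivot lies in the first 5 columns, so rank(P) = rank([P|b]) = 4.
The system is consistent.

yes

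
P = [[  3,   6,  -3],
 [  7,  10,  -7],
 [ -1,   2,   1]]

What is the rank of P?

Row reduce to echelon form.
R2 ← R2 − (7/3)·R1: [0, -4, 0]
R3 ← R3 + (1/3)·R1: [0, 4, 0]
R3 ← R3 + R2: [0, 0, 0]
Echelon form has 2 nonzero rows, so rank(P) = 2.

2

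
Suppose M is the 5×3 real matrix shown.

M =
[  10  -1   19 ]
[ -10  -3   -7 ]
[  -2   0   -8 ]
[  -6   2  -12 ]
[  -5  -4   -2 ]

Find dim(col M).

Row reduce to echelon form.
R2 ← R2 + R1: [0, -4, 12]
R3 ← R3 + (1/5)·R1: [0, -1/5, -21/5]
R4 ← R4 + (3/5)·R1: [0, 7/5, -3/5]
R5 ← R5 + (1/2)·R1: [0, -9/2, 15/2]
R3 ← R3 − (1/20)·R2: [0, 0, -24/5]
R4 ← R4 + (7/20)·R2: [0, 0, 18/5]
R5 ← R5 − (9/8)·R2: [0, 0, -6]
R4 ← R4 + (3/4)·R3: [0, 0, 0]
R5 ← R5 − (5/4)·R3: [0, 0, 0]
Echelon form has 3 nonzero rows, so rank(M) = 3.
The column space has dimension equal to the rank: 3.

3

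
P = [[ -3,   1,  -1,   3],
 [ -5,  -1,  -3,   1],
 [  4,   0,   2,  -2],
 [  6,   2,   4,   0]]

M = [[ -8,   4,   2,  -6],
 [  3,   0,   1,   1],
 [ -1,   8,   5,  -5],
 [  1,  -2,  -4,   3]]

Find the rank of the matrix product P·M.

First compute PM:
[[ 31, -26, -22,  33],
 [ 41, -46, -30,  47],
 [-36,  36,  26, -40],
 [-46,  56,  34, -54]]
Now row reduce the product.
R2 ← R2 − (41/31)·R1: [0, -360/31, -28/31, 104/31]
R3 ← R3 + (36/31)·R1: [0, 180/31, 14/31, -52/31]
R4 ← R4 + (46/31)·R1: [0, 540/31, 42/31, -156/31]
R3 ← R3 + (1/2)·R2: [0, 0, 0, 0]
R4 ← R4 + (3/2)·R2: [0, 0, 0, 0]
2 nonzero rows, so rank(PM) = 2.

2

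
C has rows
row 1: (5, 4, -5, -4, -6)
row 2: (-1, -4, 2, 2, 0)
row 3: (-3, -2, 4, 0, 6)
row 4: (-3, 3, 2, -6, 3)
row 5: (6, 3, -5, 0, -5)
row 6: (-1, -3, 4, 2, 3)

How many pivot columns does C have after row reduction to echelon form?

Row reduce to echelon form.
R2 ← R2 + (1/5)·R1: [0, -16/5, 1, 6/5, -6/5]
R3 ← R3 + (3/5)·R1: [0, 2/5, 1, -12/5, 12/5]
R4 ← R4 + (3/5)·R1: [0, 27/5, -1, -42/5, -3/5]
R5 ← R5 − (6/5)·R1: [0, -9/5, 1, 24/5, 11/5]
R6 ← R6 + (1/5)·R1: [0, -11/5, 3, 6/5, 9/5]
R3 ← R3 + (1/8)·R2: [0, 0, 9/8, -9/4, 9/4]
R4 ← R4 + (27/16)·R2: [0, 0, 11/16, -51/8, -21/8]
R5 ← R5 − (9/16)·R2: [0, 0, 7/16, 33/8, 23/8]
R6 ← R6 − (11/16)·R2: [0, 0, 37/16, 3/8, 21/8]
R4 ← R4 − (11/18)·R3: [0, 0, 0, -5, -4]
R5 ← R5 − (7/18)·R3: [0, 0, 0, 5, 2]
R6 ← R6 − (37/18)·R3: [0, 0, 0, 5, -2]
R5 ← R5 + R4: [0, 0, 0, 0, -2]
R6 ← R6 + R4: [0, 0, 0, 0, -6]
R6 ← R6 − (3)·R5: [0, 0, 0, 0, 0]
Echelon form has 5 nonzero rows, so rank(C) = 5.
Each nonzero row contributes one pivot column: 5 pivot columns.

5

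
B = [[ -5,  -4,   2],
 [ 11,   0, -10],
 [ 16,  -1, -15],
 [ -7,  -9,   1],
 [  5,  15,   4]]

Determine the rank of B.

Row reduce to echelon form.
R2 ← R2 + (11/5)·R1: [0, -44/5, -28/5]
R3 ← R3 + (16/5)·R1: [0, -69/5, -43/5]
R4 ← R4 − (7/5)·R1: [0, -17/5, -9/5]
R5 ← R5 + R1: [0, 11, 6]
R3 ← R3 − (69/44)·R2: [0, 0, 2/11]
R4 ← R4 − (17/44)·R2: [0, 0, 4/11]
R5 ← R5 + (5/4)·R2: [0, 0, -1]
R4 ← R4 − (2)·R3: [0, 0, 0]
R5 ← R5 + (11/2)·R3: [0, 0, 0]
Echelon form has 3 nonzero rows, so rank(B) = 3.

3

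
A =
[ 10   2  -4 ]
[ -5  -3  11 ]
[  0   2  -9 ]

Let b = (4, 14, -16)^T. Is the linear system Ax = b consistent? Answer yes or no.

Row reduce the augmented matrix [A | b].
R2 ← R2 + (1/2)·R1: [0, -2, 9, 16]
R3 ← R3 + R2: [0, 0, 0, 0]
The echelon form has 2 nonzero rows, and every pivot lies in the first 3 columns, so rank(A) = rank([A|b]) = 2.
The system is consistent.

yes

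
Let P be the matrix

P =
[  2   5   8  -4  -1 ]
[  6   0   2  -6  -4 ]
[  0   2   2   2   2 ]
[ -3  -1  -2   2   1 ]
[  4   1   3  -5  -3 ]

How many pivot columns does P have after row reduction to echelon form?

Row reduce to echelon form.
R2 ← R2 − (3)·R1: [0, -15, -22, 6, -1]
R4 ← R4 + (3/2)·R1: [0, 13/2, 10, -4, -1/2]
R5 ← R5 − (2)·R1: [0, -9, -13, 3, -1]
R3 ← R3 + (2/15)·R2: [0, 0, -14/15, 14/5, 28/15]
R4 ← R4 + (13/30)·R2: [0, 0, 7/15, -7/5, -14/15]
R5 ← R5 − (3/5)·R2: [0, 0, 1/5, -3/5, -2/5]
R4 ← R4 + (1/2)·R3: [0, 0, 0, 0, 0]
R5 ← R5 + (3/14)·R3: [0, 0, 0, 0, 0]
Echelon form has 3 nonzero rows, so rank(P) = 3.
Each nonzero row contributes one pivot column: 3 pivot columns.

3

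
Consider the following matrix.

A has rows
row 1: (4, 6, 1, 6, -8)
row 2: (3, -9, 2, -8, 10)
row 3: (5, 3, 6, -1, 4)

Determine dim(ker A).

Row reduce to echelon form.
R2 ← R2 − (3/4)·R1: [0, -27/2, 5/4, -25/2, 16]
R3 ← R3 − (5/4)·R1: [0, -9/2, 19/4, -17/2, 14]
R3 ← R3 − (1/3)·R2: [0, 0, 13/3, -13/3, 26/3]
3 nonzero rows, so rank(A) = 3.
A has 5 columns; by rank–nullity, nullity = 5 − 3 = 2.

2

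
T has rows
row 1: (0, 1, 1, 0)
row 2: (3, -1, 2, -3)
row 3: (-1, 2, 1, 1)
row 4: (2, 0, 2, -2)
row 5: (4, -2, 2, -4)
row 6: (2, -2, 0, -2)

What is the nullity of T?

2

Row reduce to echelon form.
Swap R1 ↔ R2
R3 ← R3 + (1/3)·R1: [0, 5/3, 5/3, 0]
R4 ← R4 − (2/3)·R1: [0, 2/3, 2/3, 0]
R5 ← R5 − (4/3)·R1: [0, -2/3, -2/3, 0]
R6 ← R6 − (2/3)·R1: [0, -4/3, -4/3, 0]
R3 ← R3 − (5/3)·R2: [0, 0, 0, 0]
R4 ← R4 − (2/3)·R2: [0, 0, 0, 0]
R5 ← R5 + (2/3)·R2: [0, 0, 0, 0]
R6 ← R6 + (4/3)·R2: [0, 0, 0, 0]
2 nonzero rows, so rank(T) = 2.
T has 4 columns; by rank–nullity, nullity = 4 − 2 = 2.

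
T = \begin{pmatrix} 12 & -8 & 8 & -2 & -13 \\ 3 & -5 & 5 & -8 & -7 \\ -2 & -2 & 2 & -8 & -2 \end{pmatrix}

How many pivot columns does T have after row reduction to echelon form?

2

Row reduce to echelon form.
R2 ← R2 − (1/4)·R1: [0, -3, 3, -15/2, -15/4]
R3 ← R3 + (1/6)·R1: [0, -10/3, 10/3, -25/3, -25/6]
R3 ← R3 − (10/9)·R2: [0, 0, 0, 0, 0]
Echelon form has 2 nonzero rows, so rank(T) = 2.
Each nonzero row contributes one pivot column: 2 pivot columns.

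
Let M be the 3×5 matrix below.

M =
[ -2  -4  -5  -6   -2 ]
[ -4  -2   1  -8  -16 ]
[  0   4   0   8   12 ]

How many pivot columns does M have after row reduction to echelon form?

Row reduce to echelon form.
R2 ← R2 − (2)·R1: [0, 6, 11, 4, -12]
R3 ← R3 − (2/3)·R2: [0, 0, -22/3, 16/3, 20]
Echelon form has 3 nonzero rows, so rank(M) = 3.
Each nonzero row contributes one pivot column: 3 pivot columns.

3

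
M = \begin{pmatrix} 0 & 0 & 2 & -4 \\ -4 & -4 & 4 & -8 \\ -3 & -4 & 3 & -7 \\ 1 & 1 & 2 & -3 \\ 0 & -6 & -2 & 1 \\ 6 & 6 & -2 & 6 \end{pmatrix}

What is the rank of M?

4

Row reduce to echelon form.
Swap R1 ↔ R2
R3 ← R3 − (3/4)·R1: [0, -1, 0, -1]
R4 ← R4 + (1/4)·R1: [0, 0, 3, -5]
R6 ← R6 + (3/2)·R1: [0, 0, 4, -6]
Swap R2 ↔ R3
R5 ← R5 − (6)·R2: [0, 0, -2, 7]
R4 ← R4 − (3/2)·R3: [0, 0, 0, 1]
R5 ← R5 + R3: [0, 0, 0, 3]
R6 ← R6 − (2)·R3: [0, 0, 0, 2]
R5 ← R5 − (3)·R4: [0, 0, 0, 0]
R6 ← R6 − (2)·R4: [0, 0, 0, 0]
Echelon form has 4 nonzero rows, so rank(M) = 4.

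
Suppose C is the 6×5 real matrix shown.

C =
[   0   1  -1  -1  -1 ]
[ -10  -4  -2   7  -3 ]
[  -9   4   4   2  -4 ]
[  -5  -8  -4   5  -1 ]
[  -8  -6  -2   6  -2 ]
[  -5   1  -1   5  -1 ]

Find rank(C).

Row reduce to echelon form.
Swap R1 ↔ R2
R3 ← R3 − (9/10)·R1: [0, 38/5, 29/5, -43/10, -13/10]
R4 ← R4 − (1/2)·R1: [0, -6, -3, 3/2, 1/2]
R5 ← R5 − (4/5)·R1: [0, -14/5, -2/5, 2/5, 2/5]
R6 ← R6 − (1/2)·R1: [0, 3, 0, 3/2, 1/2]
R3 ← R3 − (38/5)·R2: [0, 0, 67/5, 33/10, 63/10]
R4 ← R4 + (6)·R2: [0, 0, -9, -9/2, -11/2]
R5 ← R5 + (14/5)·R2: [0, 0, -16/5, -12/5, -12/5]
R6 ← R6 − (3)·R2: [0, 0, 3, 9/2, 7/2]
R4 ← R4 + (45/67)·R3: [0, 0, 0, -153/67, -85/67]
R5 ← R5 + (16/67)·R3: [0, 0, 0, -108/67, -60/67]
R6 ← R6 − (15/67)·R3: [0, 0, 0, 252/67, 140/67]
R5 ← R5 − (12/17)·R4: [0, 0, 0, 0, 0]
R6 ← R6 + (28/17)·R4: [0, 0, 0, 0, 0]
Echelon form has 4 nonzero rows, so rank(C) = 4.

4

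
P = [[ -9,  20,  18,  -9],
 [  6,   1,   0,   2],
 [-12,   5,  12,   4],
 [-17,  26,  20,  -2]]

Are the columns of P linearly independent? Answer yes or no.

Row reduce P to echelon form.
R2 ← R2 + (2/3)·R1: [0, 43/3, 12, -4]
R3 ← R3 − (4/3)·R1: [0, -65/3, -12, 16]
R4 ← R4 − (17/9)·R1: [0, -106/9, -14, 15]
R3 ← R3 + (65/43)·R2: [0, 0, 264/43, 428/43]
R4 ← R4 + (106/129)·R2: [0, 0, -178/43, 1511/129]
R4 ← R4 + (89/132)·R3: [0, 0, 0, 608/33]
4 pivots among 4 columns.
Every column is a pivot column, so the columns are linearly independent.

yes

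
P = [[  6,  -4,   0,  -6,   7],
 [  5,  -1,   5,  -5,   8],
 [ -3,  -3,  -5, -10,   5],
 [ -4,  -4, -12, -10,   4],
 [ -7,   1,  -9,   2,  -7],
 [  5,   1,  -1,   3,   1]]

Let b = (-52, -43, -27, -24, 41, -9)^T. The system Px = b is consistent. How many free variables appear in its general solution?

Row reduce the augmented matrix [P | b].
R2 ← R2 − (5/6)·R1: [0, 7/3, 5, 0, 13/6, 1/3]
R3 ← R3 + (1/2)·R1: [0, -5, -5, -13, 17/2, -53]
R4 ← R4 + (2/3)·R1: [0, -20/3, -12, -14, 26/3, -176/3]
R5 ← R5 + (7/6)·R1: [0, -11/3, -9, -5, 7/6, -59/3]
R6 ← R6 − (5/6)·R1: [0, 13/3, -1, 8, -29/6, 103/3]
R3 ← R3 + (15/7)·R2: [0, 0, 40/7, -13, 92/7, -366/7]
R4 ← R4 + (20/7)·R2: [0, 0, 16/7, -14, 104/7, -404/7]
R5 ← R5 + (11/7)·R2: [0, 0, -8/7, -5, 32/7, -134/7]
R6 ← R6 − (13/7)·R2: [0, 0, -72/7, 8, -62/7, 236/7]
R4 ← R4 − (2/5)·R3: [0, 0, 0, -44/5, 48/5, -184/5]
R5 ← R5 + (1/5)·R3: [0, 0, 0, -38/5, 36/5, -148/5]
R6 ← R6 + (9/5)·R3: [0, 0, 0, -77/5, 74/5, -302/5]
R5 ← R5 − (19/22)·R4: [0, 0, 0, 0, -12/11, 24/11]
R6 ← R6 − (7/4)·R4: [0, 0, 0, 0, -2, 4]
R6 ← R6 − (11/6)·R5: [0, 0, 0, 0, 0, 0]
The echelon form has 5 nonzero rows, and every pivot lies in the first 5 columns, so rank(P) = rank([P|b]) = 5.
The system is consistent.
Free variables = (unknowns) − (rank) = 5 − 5 = 0.

0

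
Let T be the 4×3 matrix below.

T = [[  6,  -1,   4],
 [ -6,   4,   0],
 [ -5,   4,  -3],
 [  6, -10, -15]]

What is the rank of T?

3

Row reduce to echelon form.
R2 ← R2 + R1: [0, 3, 4]
R3 ← R3 + (5/6)·R1: [0, 19/6, 1/3]
R4 ← R4 − R1: [0, -9, -19]
R3 ← R3 − (19/18)·R2: [0, 0, -35/9]
R4 ← R4 + (3)·R2: [0, 0, -7]
R4 ← R4 − (9/5)·R3: [0, 0, 0]
Echelon form has 3 nonzero rows, so rank(T) = 3.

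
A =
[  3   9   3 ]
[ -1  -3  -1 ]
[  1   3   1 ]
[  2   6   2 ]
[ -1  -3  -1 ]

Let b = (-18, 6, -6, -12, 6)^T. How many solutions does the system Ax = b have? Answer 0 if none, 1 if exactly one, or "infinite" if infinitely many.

Row reduce the augmented matrix [A | b].
R2 ← R2 + (1/3)·R1: [0, 0, 0, 0]
R3 ← R3 − (1/3)·R1: [0, 0, 0, 0]
R4 ← R4 − (2/3)·R1: [0, 0, 0, 0]
R5 ← R5 + (1/3)·R1: [0, 0, 0, 0]
The echelon form has 1 nonzero rows, and every pivot lies in the first 3 columns, so rank(A) = rank([A|b]) = 1.
The system is consistent.
rank = 1 < 3 unknowns, so there are infinitely many solutions.

infinite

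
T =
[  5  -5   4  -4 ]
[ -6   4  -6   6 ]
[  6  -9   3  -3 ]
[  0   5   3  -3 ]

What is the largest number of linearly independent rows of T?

2

Row reduce to echelon form.
R2 ← R2 + (6/5)·R1: [0, -2, -6/5, 6/5]
R3 ← R3 − (6/5)·R1: [0, -3, -9/5, 9/5]
R3 ← R3 − (3/2)·R2: [0, 0, 0, 0]
R4 ← R4 + (5/2)·R2: [0, 0, 0, 0]
Echelon form has 2 nonzero rows, so rank(T) = 2.
The rank gives the maximum number of linearly independent rows: 2.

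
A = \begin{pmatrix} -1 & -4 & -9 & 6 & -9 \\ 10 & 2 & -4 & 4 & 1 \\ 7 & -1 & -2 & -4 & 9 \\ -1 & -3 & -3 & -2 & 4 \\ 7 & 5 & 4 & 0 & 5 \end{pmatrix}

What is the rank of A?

Row reduce to echelon form.
R2 ← R2 + (10)·R1: [0, -38, -94, 64, -89]
R3 ← R3 + (7)·R1: [0, -29, -65, 38, -54]
R4 ← R4 − R1: [0, 1, 6, -8, 13]
R5 ← R5 + (7)·R1: [0, -23, -59, 42, -58]
R3 ← R3 − (29/38)·R2: [0, 0, 128/19, -206/19, 529/38]
R4 ← R4 + (1/38)·R2: [0, 0, 67/19, -120/19, 405/38]
R5 ← R5 − (23/38)·R2: [0, 0, -40/19, 62/19, -157/38]
R4 ← R4 − (67/128)·R3: [0, 0, 0, -41/64, 863/256]
R5 ← R5 + (5/16)·R3: [0, 0, 0, -1/8, 7/32]
R5 ← R5 − (8/41)·R4: [0, 0, 0, 0, -18/41]
Echelon form has 5 nonzero rows, so rank(A) = 5.

5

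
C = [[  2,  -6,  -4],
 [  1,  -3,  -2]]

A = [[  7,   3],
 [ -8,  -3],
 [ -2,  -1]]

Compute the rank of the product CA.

1

First compute CA:
[[ 70,  28],
 [ 35,  14]]
Now row reduce the product.
R2 ← R2 − (1/2)·R1: [0, 0]
1 nonzero row, so rank(CA) = 1.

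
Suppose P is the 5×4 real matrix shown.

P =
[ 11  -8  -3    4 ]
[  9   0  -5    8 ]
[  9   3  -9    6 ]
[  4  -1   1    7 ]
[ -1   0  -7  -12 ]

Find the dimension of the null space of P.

1

Row reduce to echelon form.
R2 ← R2 − (9/11)·R1: [0, 72/11, -28/11, 52/11]
R3 ← R3 − (9/11)·R1: [0, 105/11, -72/11, 30/11]
R4 ← R4 − (4/11)·R1: [0, 21/11, 23/11, 61/11]
R5 ← R5 + (1/11)·R1: [0, -8/11, -80/11, -128/11]
R3 ← R3 − (35/24)·R2: [0, 0, -17/6, -25/6]
R4 ← R4 − (7/24)·R2: [0, 0, 17/6, 25/6]
R5 ← R5 + (1/9)·R2: [0, 0, -68/9, -100/9]
R4 ← R4 + R3: [0, 0, 0, 0]
R5 ← R5 − (8/3)·R3: [0, 0, 0, 0]
3 nonzero rows, so rank(P) = 3.
P has 4 columns; by rank–nullity, nullity = 4 − 3 = 1.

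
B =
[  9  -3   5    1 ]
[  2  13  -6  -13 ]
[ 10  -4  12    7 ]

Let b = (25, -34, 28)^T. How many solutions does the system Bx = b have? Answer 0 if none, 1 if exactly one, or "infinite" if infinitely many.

infinite

Row reduce the augmented matrix [B | b].
R2 ← R2 − (2/9)·R1: [0, 41/3, -64/9, -119/9, -356/9]
R3 ← R3 − (10/9)·R1: [0, -2/3, 58/9, 53/9, 2/9]
R3 ← R3 + (2/41)·R2: [0, 0, 250/41, 215/41, -70/41]
The echelon form has 3 nonzero rows, and every pivot lies in the first 4 columns, so rank(B) = rank([B|b]) = 3.
The system is consistent.
rank = 3 < 4 unknowns, so there are infinitely many solutions.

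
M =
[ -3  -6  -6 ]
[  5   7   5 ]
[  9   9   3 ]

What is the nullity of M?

Row reduce to echelon form.
R2 ← R2 + (5/3)·R1: [0, -3, -5]
R3 ← R3 + (3)·R1: [0, -9, -15]
R3 ← R3 − (3)·R2: [0, 0, 0]
2 nonzero rows, so rank(M) = 2.
M has 3 columns; by rank–nullity, nullity = 3 − 2 = 1.

1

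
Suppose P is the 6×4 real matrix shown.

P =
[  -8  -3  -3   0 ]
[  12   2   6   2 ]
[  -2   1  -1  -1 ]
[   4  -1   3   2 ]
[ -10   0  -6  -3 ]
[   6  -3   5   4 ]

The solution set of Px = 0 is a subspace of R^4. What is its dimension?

1

Row reduce to echelon form.
R2 ← R2 + (3/2)·R1: [0, -5/2, 3/2, 2]
R3 ← R3 − (1/4)·R1: [0, 7/4, -1/4, -1]
R4 ← R4 + (1/2)·R1: [0, -5/2, 3/2, 2]
R5 ← R5 − (5/4)·R1: [0, 15/4, -9/4, -3]
R6 ← R6 + (3/4)·R1: [0, -21/4, 11/4, 4]
R3 ← R3 + (7/10)·R2: [0, 0, 4/5, 2/5]
R4 ← R4 − R2: [0, 0, 0, 0]
R5 ← R5 + (3/2)·R2: [0, 0, 0, 0]
R6 ← R6 − (21/10)·R2: [0, 0, -2/5, -1/5]
R6 ← R6 + (1/2)·R3: [0, 0, 0, 0]
3 nonzero rows, so rank(P) = 3.
P has 4 columns; by rank–nullity, nullity = 4 − 3 = 1.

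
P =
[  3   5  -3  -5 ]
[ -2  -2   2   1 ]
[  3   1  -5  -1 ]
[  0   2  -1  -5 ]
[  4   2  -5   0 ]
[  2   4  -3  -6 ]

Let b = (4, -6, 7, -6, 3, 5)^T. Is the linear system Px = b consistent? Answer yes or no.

no

Row reduce the augmented matrix [P | b].
R2 ← R2 + (2/3)·R1: [0, 4/3, 0, -7/3, -10/3]
R3 ← R3 − R1: [0, -4, -2, 4, 3]
R5 ← R5 − (4/3)·R1: [0, -14/3, -1, 20/3, -7/3]
R6 ← R6 − (2/3)·R1: [0, 2/3, -1, -8/3, 7/3]
R3 ← R3 + (3)·R2: [0, 0, -2, -3, -7]
R4 ← R4 − (3/2)·R2: [0, 0, -1, -3/2, -1]
R5 ← R5 + (7/2)·R2: [0, 0, -1, -3/2, -14]
R6 ← R6 − (1/2)·R2: [0, 0, -1, -3/2, 4]
R4 ← R4 − (1/2)·R3: [0, 0, 0, 0, 5/2]
R5 ← R5 − (1/2)·R3: [0, 0, 0, 0, -21/2]
R6 ← R6 − (1/2)·R3: [0, 0, 0, 0, 15/2]
R5 ← R5 + (21/5)·R4: [0, 0, 0, 0, 0]
R6 ← R6 − (3)·R4: [0, 0, 0, 0, 0]
The echelon form has 4 nonzero rows; the last pivot sits in the augmented column, so rank(P) = 3 but rank([P|b]) = 4.
Since the ranks differ, the system is inconsistent.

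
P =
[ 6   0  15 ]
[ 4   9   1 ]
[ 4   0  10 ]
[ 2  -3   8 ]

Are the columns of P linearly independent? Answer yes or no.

Row reduce P to echelon form.
R2 ← R2 − (2/3)·R1: [0, 9, -9]
R3 ← R3 − (2/3)·R1: [0, 0, 0]
R4 ← R4 − (1/3)·R1: [0, -3, 3]
R4 ← R4 + (1/3)·R2: [0, 0, 0]
2 pivots among 3 columns.
Only 2 < 3 pivot columns, so the columns are linearly dependent.

no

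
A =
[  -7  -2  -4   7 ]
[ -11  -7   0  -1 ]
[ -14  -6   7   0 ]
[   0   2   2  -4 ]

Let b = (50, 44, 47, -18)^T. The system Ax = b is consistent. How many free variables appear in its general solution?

0

Row reduce the augmented matrix [A | b].
R2 ← R2 − (11/7)·R1: [0, -27/7, 44/7, -12, -242/7]
R3 ← R3 − (2)·R1: [0, -2, 15, -14, -53]
R3 ← R3 − (14/27)·R2: [0, 0, 317/27, -70/9, -947/27]
R4 ← R4 + (14/27)·R2: [0, 0, 142/27, -92/9, -970/27]
R4 ← R4 − (142/317)·R3: [0, 0, 0, -2136/317, -6408/317]
The echelon form has 4 nonzero rows, and every pivot lies in the first 4 columns, so rank(A) = rank([A|b]) = 4.
The system is consistent.
Free variables = (unknowns) − (rank) = 4 − 4 = 0.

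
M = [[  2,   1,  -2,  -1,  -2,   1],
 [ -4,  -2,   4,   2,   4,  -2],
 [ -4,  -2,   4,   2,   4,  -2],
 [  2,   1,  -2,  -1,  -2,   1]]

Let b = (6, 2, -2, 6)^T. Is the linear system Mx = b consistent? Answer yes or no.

no

Row reduce the augmented matrix [M | b].
R2 ← R2 + (2)·R1: [0, 0, 0, 0, 0, 0, 14]
R3 ← R3 + (2)·R1: [0, 0, 0, 0, 0, 0, 10]
R4 ← R4 − R1: [0, 0, 0, 0, 0, 0, 0]
R3 ← R3 − (5/7)·R2: [0, 0, 0, 0, 0, 0, 0]
The echelon form has 2 nonzero rows; the last pivot sits in the augmented column, so rank(M) = 1 but rank([M|b]) = 2.
Since the ranks differ, the system is inconsistent.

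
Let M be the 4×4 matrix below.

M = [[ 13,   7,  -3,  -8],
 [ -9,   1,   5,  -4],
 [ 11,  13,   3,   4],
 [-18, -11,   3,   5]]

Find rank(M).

Row reduce to echelon form.
R2 ← R2 + (9/13)·R1: [0, 76/13, 38/13, -124/13]
R3 ← R3 − (11/13)·R1: [0, 92/13, 72/13, 140/13]
R4 ← R4 + (18/13)·R1: [0, -17/13, -15/13, -79/13]
R3 ← R3 − (23/19)·R2: [0, 0, 2, 424/19]
R4 ← R4 + (17/76)·R2: [0, 0, -1/2, -156/19]
R4 ← R4 + (1/4)·R3: [0, 0, 0, -50/19]
Echelon form has 4 nonzero rows, so rank(M) = 4.

4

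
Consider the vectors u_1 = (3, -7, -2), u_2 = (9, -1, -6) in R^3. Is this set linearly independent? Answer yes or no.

Form the matrix with these vectors as rows and row reduce.
R2 ← R2 − (3)·R1: [0, 20, 0]
2 nonzero rows, so the 2 vectors span a space of dimension 2.
Since 2 = 2, the vectors are linearly independent.

yes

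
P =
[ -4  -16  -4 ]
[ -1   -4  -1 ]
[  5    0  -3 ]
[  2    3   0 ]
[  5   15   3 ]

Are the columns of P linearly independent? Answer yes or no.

no

Row reduce P to echelon form.
R2 ← R2 − (1/4)·R1: [0, 0, 0]
R3 ← R3 + (5/4)·R1: [0, -20, -8]
R4 ← R4 + (1/2)·R1: [0, -5, -2]
R5 ← R5 + (5/4)·R1: [0, -5, -2]
Swap R2 ↔ R3
R4 ← R4 − (1/4)·R2: [0, 0, 0]
R5 ← R5 − (1/4)·R2: [0, 0, 0]
2 pivots among 3 columns.
Only 2 < 3 pivot columns, so the columns are linearly dependent.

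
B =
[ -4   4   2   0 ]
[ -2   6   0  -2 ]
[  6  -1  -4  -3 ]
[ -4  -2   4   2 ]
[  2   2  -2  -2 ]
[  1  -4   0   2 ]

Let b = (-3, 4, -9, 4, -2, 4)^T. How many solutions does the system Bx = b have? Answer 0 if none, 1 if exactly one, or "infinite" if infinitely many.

0

Row reduce the augmented matrix [B | b].
R2 ← R2 − (1/2)·R1: [0, 4, -1, -2, 11/2]
R3 ← R3 + (3/2)·R1: [0, 5, -1, -3, -27/2]
R4 ← R4 − R1: [0, -6, 2, 2, 7]
R5 ← R5 + (1/2)·R1: [0, 4, -1, -2, -7/2]
R6 ← R6 + (1/4)·R1: [0, -3, 1/2, 2, 13/4]
R3 ← R3 − (5/4)·R2: [0, 0, 1/4, -1/2, -163/8]
R4 ← R4 + (3/2)·R2: [0, 0, 1/2, -1, 61/4]
R5 ← R5 − R2: [0, 0, 0, 0, -9]
R6 ← R6 + (3/4)·R2: [0, 0, -1/4, 1/2, 59/8]
R4 ← R4 − (2)·R3: [0, 0, 0, 0, 56]
R6 ← R6 + R3: [0, 0, 0, 0, -13]
R5 ← R5 + (9/56)·R4: [0, 0, 0, 0, 0]
R6 ← R6 + (13/56)·R4: [0, 0, 0, 0, 0]
The echelon form has 4 nonzero rows; the last pivot sits in the augmented column, so rank(B) = 3 but rank([B|b]) = 4.
Since the ranks differ, the system is inconsistent.
It has no solutions.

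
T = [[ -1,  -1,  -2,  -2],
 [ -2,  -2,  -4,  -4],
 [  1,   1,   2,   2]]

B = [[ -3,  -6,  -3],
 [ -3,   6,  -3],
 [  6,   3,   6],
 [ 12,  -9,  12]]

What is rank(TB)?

1

First compute TB:
[[-30,  12, -30],
 [-60,  24, -60],
 [ 30, -12,  30]]
Now row reduce the product.
R2 ← R2 − (2)·R1: [0, 0, 0]
R3 ← R3 + R1: [0, 0, 0]
1 nonzero row, so rank(TB) = 1.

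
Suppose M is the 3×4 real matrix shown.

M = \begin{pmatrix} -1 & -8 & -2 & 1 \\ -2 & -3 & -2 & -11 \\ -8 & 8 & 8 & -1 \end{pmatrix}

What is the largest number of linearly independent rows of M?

Row reduce to echelon form.
R2 ← R2 − (2)·R1: [0, 13, 2, -13]
R3 ← R3 − (8)·R1: [0, 72, 24, -9]
R3 ← R3 − (72/13)·R2: [0, 0, 168/13, 63]
Echelon form has 3 nonzero rows, so rank(M) = 3.
The rank gives the maximum number of linearly independent rows: 3.

3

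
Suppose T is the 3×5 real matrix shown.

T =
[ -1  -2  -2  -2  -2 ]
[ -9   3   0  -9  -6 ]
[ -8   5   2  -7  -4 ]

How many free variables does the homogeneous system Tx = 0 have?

Row reduce to echelon form.
R2 ← R2 − (9)·R1: [0, 21, 18, 9, 12]
R3 ← R3 − (8)·R1: [0, 21, 18, 9, 12]
R3 ← R3 − R2: [0, 0, 0, 0, 0]
2 nonzero rows, so rank(T) = 2.
T has 5 columns; by rank–nullity, nullity = 5 − 2 = 3.

3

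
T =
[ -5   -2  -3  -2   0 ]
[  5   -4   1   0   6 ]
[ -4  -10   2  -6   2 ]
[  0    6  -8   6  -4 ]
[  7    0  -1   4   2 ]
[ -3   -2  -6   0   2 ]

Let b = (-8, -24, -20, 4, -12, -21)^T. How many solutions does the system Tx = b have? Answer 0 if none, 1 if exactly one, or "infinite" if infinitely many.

Row reduce the augmented matrix [T | b].
R2 ← R2 + R1: [0, -6, -2, -2, 6, -32]
R3 ← R3 − (4/5)·R1: [0, -42/5, 22/5, -22/5, 2, -68/5]
R5 ← R5 + (7/5)·R1: [0, -14/5, -26/5, 6/5, 2, -116/5]
R6 ← R6 − (3/5)·R1: [0, -4/5, -21/5, 6/5, 2, -81/5]
R3 ← R3 − (7/5)·R2: [0, 0, 36/5, -8/5, -32/5, 156/5]
R4 ← R4 + R2: [0, 0, -10, 4, 2, -28]
R5 ← R5 − (7/15)·R2: [0, 0, -64/15, 32/15, -4/5, -124/15]
R6 ← R6 − (2/15)·R2: [0, 0, -59/15, 22/15, 6/5, -179/15]
R4 ← R4 + (25/18)·R3: [0, 0, 0, 16/9, -62/9, 46/3]
R5 ← R5 + (16/27)·R3: [0, 0, 0, 32/27, -124/27, 92/9]
R6 ← R6 + (59/108)·R3: [0, 0, 0, 16/27, -62/27, 46/9]
R5 ← R5 − (2/3)·R4: [0, 0, 0, 0, 0, 0]
R6 ← R6 − (1/3)·R4: [0, 0, 0, 0, 0, 0]
The echelon form has 4 nonzero rows, and every pivot lies in the first 5 columns, so rank(T) = rank([T|b]) = 4.
The system is consistent.
rank = 4 < 5 unknowns, so there are infinitely many solutions.

infinite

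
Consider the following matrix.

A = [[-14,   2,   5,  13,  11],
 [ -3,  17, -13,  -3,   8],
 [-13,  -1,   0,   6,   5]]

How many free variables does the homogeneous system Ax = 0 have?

2

Row reduce to echelon form.
R2 ← R2 − (3/14)·R1: [0, 116/7, -197/14, -81/14, 79/14]
R3 ← R3 − (13/14)·R1: [0, -20/7, -65/14, -85/14, -73/14]
R3 ← R3 + (5/29)·R2: [0, 0, -205/29, -205/29, -123/29]
3 nonzero rows, so rank(A) = 3.
A has 5 columns; by rank–nullity, nullity = 5 − 3 = 2.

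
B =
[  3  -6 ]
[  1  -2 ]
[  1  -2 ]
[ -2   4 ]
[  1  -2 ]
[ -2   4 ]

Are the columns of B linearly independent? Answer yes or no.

no

Row reduce B to echelon form.
R2 ← R2 − (1/3)·R1: [0, 0]
R3 ← R3 − (1/3)·R1: [0, 0]
R4 ← R4 + (2/3)·R1: [0, 0]
R5 ← R5 − (1/3)·R1: [0, 0]
R6 ← R6 + (2/3)·R1: [0, 0]
1 pivot among 2 columns.
Only 1 < 2 pivot columns, so the columns are linearly dependent.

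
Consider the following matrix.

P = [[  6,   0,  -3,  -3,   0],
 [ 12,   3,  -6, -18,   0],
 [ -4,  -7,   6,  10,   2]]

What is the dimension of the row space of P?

3

Row reduce to echelon form.
R2 ← R2 − (2)·R1: [0, 3, 0, -12, 0]
R3 ← R3 + (2/3)·R1: [0, -7, 4, 8, 2]
R3 ← R3 + (7/3)·R2: [0, 0, 4, -20, 2]
Echelon form has 3 nonzero rows, so rank(P) = 3.
The row space has dimension equal to the rank: 3.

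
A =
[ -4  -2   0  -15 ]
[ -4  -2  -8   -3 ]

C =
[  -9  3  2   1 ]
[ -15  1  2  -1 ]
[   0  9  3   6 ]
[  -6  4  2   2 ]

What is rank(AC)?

First compute AC:
[[156, -74, -42, -32],
 [ 84, -98, -42, -56]]
Now row reduce the product.
R2 ← R2 − (7/13)·R1: [0, -756/13, -252/13, -504/13]
2 nonzero rows, so rank(AC) = 2.

2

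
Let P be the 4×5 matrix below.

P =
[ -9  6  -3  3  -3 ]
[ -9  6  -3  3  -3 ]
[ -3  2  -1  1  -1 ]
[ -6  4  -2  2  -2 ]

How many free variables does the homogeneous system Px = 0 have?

4

Row reduce to echelon form.
R2 ← R2 − R1: [0, 0, 0, 0, 0]
R3 ← R3 − (1/3)·R1: [0, 0, 0, 0, 0]
R4 ← R4 − (2/3)·R1: [0, 0, 0, 0, 0]
1 nonzero row, so rank(P) = 1.
P has 5 columns; by rank–nullity, nullity = 5 − 1 = 4.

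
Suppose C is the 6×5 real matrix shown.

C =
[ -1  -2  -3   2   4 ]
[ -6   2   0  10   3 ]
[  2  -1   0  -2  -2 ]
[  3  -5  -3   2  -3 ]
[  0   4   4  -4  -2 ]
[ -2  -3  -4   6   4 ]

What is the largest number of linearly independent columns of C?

Row reduce to echelon form.
R2 ← R2 − (6)·R1: [0, 14, 18, -2, -21]
R3 ← R3 + (2)·R1: [0, -5, -6, 2, 6]
R4 ← R4 + (3)·R1: [0, -11, -12, 8, 9]
R6 ← R6 − (2)·R1: [0, 1, 2, 2, -4]
R3 ← R3 + (5/14)·R2: [0, 0, 3/7, 9/7, -3/2]
R4 ← R4 + (11/14)·R2: [0, 0, 15/7, 45/7, -15/2]
R5 ← R5 − (2/7)·R2: [0, 0, -8/7, -24/7, 4]
R6 ← R6 − (1/14)·R2: [0, 0, 5/7, 15/7, -5/2]
R4 ← R4 − (5)·R3: [0, 0, 0, 0, 0]
R5 ← R5 + (8/3)·R3: [0, 0, 0, 0, 0]
R6 ← R6 − (5/3)·R3: [0, 0, 0, 0, 0]
Echelon form has 3 nonzero rows, so rank(C) = 3.
The rank gives the maximum number of linearly independent columns: 3.

3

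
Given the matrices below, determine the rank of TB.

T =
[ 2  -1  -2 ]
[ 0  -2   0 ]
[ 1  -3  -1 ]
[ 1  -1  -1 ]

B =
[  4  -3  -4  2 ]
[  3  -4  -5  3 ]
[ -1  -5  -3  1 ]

First compute TB:
[[  7,   8,   3,  -1],
 [ -6,   8,  10,  -6],
 [ -4,  14,  14,  -8],
 [  2,   6,   4,  -2]]
Now row reduce the product.
R2 ← R2 + (6/7)·R1: [0, 104/7, 88/7, -48/7]
R3 ← R3 + (4/7)·R1: [0, 130/7, 110/7, -60/7]
R4 ← R4 − (2/7)·R1: [0, 26/7, 22/7, -12/7]
R3 ← R3 − (5/4)·R2: [0, 0, 0, 0]
R4 ← R4 − (1/4)·R2: [0, 0, 0, 0]
2 nonzero rows, so rank(TB) = 2.

2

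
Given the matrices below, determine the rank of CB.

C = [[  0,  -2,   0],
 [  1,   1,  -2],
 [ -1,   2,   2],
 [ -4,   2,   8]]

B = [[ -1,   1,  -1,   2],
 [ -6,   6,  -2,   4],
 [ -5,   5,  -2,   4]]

First compute CB:
[[ 12, -12,   4,  -8],
 [  3,  -3,   1,  -2],
 [-21,  21,  -7,  14],
 [-48,  48, -16,  32]]
Now row reduce the product.
R2 ← R2 − (1/4)·R1: [0, 0, 0, 0]
R3 ← R3 + (7/4)·R1: [0, 0, 0, 0]
R4 ← R4 + (4)·R1: [0, 0, 0, 0]
1 nonzero row, so rank(CB) = 1.

1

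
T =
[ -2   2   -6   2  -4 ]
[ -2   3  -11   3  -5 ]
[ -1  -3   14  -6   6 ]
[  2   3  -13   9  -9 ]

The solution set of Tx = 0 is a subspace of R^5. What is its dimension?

Row reduce to echelon form.
R2 ← R2 − R1: [0, 1, -5, 1, -1]
R3 ← R3 − (1/2)·R1: [0, -4, 17, -7, 8]
R4 ← R4 + R1: [0, 5, -19, 11, -13]
R3 ← R3 + (4)·R2: [0, 0, -3, -3, 4]
R4 ← R4 − (5)·R2: [0, 0, 6, 6, -8]
R4 ← R4 + (2)·R3: [0, 0, 0, 0, 0]
3 nonzero rows, so rank(T) = 3.
T has 5 columns; by rank–nullity, nullity = 5 − 3 = 2.

2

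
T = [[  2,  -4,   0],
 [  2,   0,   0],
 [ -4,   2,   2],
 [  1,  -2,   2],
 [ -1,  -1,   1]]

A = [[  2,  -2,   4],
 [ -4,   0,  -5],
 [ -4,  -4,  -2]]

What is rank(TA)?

2

First compute TA:
[[ 20,  -4,  28],
 [  4,  -4,   8],
 [-24,   0, -30],
 [  2, -10,  10],
 [ -2,  -2,  -1]]
Now row reduce the product.
R2 ← R2 − (1/5)·R1: [0, -16/5, 12/5]
R3 ← R3 + (6/5)·R1: [0, -24/5, 18/5]
R4 ← R4 − (1/10)·R1: [0, -48/5, 36/5]
R5 ← R5 + (1/10)·R1: [0, -12/5, 9/5]
R3 ← R3 − (3/2)·R2: [0, 0, 0]
R4 ← R4 − (3)·R2: [0, 0, 0]
R5 ← R5 − (3/4)·R2: [0, 0, 0]
2 nonzero rows, so rank(TA) = 2.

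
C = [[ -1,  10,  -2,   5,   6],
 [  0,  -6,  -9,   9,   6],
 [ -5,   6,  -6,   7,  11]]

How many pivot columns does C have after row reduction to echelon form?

Row reduce to echelon form.
R3 ← R3 − (5)·R1: [0, -44, 4, -18, -19]
R3 ← R3 − (22/3)·R2: [0, 0, 70, -84, -63]
Echelon form has 3 nonzero rows, so rank(C) = 3.
Each nonzero row contributes one pivot column: 3 pivot columns.

3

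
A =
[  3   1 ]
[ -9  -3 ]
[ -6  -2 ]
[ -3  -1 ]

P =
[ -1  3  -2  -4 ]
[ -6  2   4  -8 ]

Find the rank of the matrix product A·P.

1

First compute AP:
[[ -9,  11,  -2, -20],
 [ 27, -33,   6,  60],
 [ 18, -22,   4,  40],
 [  9, -11,   2,  20]]
Now row reduce the product.
R2 ← R2 + (3)·R1: [0, 0, 0, 0]
R3 ← R3 + (2)·R1: [0, 0, 0, 0]
R4 ← R4 + R1: [0, 0, 0, 0]
1 nonzero row, so rank(AP) = 1.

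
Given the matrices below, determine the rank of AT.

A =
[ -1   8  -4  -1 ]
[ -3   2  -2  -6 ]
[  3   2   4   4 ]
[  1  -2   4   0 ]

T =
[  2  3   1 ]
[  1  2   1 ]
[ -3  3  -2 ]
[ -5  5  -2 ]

3

First compute AT:
[[ 23,  -4,  17],
 [ 32, -41,  15],
 [-24,  45, -11],
 [-12,  11,  -9]]
Now row reduce the product.
R2 ← R2 − (32/23)·R1: [0, -815/23, -199/23]
R3 ← R3 + (24/23)·R1: [0, 939/23, 155/23]
R4 ← R4 + (12/23)·R1: [0, 205/23, -3/23]
R3 ← R3 + (939/815)·R2: [0, 0, -2632/815]
R4 ← R4 + (41/163)·R2: [0, 0, -376/163]
R4 ← R4 − (5/7)·R3: [0, 0, 0]
3 nonzero rows, so rank(AT) = 3.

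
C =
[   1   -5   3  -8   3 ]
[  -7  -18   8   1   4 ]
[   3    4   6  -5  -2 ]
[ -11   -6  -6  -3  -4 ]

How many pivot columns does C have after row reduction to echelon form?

Row reduce to echelon form.
R2 ← R2 + (7)·R1: [0, -53, 29, -55, 25]
R3 ← R3 − (3)·R1: [0, 19, -3, 19, -11]
R4 ← R4 + (11)·R1: [0, -61, 27, -91, 29]
R3 ← R3 + (19/53)·R2: [0, 0, 392/53, -38/53, -108/53]
R4 ← R4 − (61/53)·R2: [0, 0, -338/53, -1468/53, 12/53]
R4 ← R4 + (169/196)·R3: [0, 0, 0, -2775/98, -75/49]
Echelon form has 4 nonzero rows, so rank(C) = 4.
Each nonzero row contributes one pivot column: 4 pivot columns.

4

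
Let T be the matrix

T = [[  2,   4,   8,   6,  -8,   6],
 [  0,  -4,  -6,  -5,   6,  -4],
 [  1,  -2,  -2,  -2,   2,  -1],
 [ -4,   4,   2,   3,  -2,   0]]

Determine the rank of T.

Row reduce to echelon form.
R3 ← R3 − (1/2)·R1: [0, -4, -6, -5, 6, -4]
R4 ← R4 + (2)·R1: [0, 12, 18, 15, -18, 12]
R3 ← R3 − R2: [0, 0, 0, 0, 0, 0]
R4 ← R4 + (3)·R2: [0, 0, 0, 0, 0, 0]
Echelon form has 2 nonzero rows, so rank(T) = 2.

2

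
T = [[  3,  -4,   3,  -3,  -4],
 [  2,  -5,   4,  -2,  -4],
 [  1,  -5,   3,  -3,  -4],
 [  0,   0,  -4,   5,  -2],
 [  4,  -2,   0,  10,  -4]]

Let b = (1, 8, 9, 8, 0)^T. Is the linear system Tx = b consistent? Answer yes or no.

Row reduce the augmented matrix [T | b].
R2 ← R2 − (2/3)·R1: [0, -7/3, 2, 0, -4/3, 22/3]
R3 ← R3 − (1/3)·R1: [0, -11/3, 2, -2, -8/3, 26/3]
R5 ← R5 − (4/3)·R1: [0, 10/3, -4, 14, 4/3, -4/3]
R3 ← R3 − (11/7)·R2: [0, 0, -8/7, -2, -4/7, -20/7]
R5 ← R5 + (10/7)·R2: [0, 0, -8/7, 14, -4/7, 64/7]
R4 ← R4 − (7/2)·R3: [0, 0, 0, 12, 0, 18]
R5 ← R5 − R3: [0, 0, 0, 16, 0, 12]
R5 ← R5 − (4/3)·R4: [0, 0, 0, 0, 0, -12]
The echelon form has 5 nonzero rows; the last pivot sits in the augmented column, so rank(T) = 4 but rank([T|b]) = 5.
Since the ranks differ, the system is inconsistent.

no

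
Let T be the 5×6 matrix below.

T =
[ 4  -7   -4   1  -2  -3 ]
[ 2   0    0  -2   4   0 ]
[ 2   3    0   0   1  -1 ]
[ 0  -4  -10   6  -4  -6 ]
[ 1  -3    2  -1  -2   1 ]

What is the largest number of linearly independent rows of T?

Row reduce to echelon form.
R2 ← R2 − (1/2)·R1: [0, 7/2, 2, -5/2, 5, 3/2]
R3 ← R3 − (1/2)·R1: [0, 13/2, 2, -1/2, 2, 1/2]
R5 ← R5 − (1/4)·R1: [0, -5/4, 3, -5/4, -3/2, 7/4]
R3 ← R3 − (13/7)·R2: [0, 0, -12/7, 29/7, -51/7, -16/7]
R4 ← R4 + (8/7)·R2: [0, 0, -54/7, 22/7, 12/7, -30/7]
R5 ← R5 + (5/14)·R2: [0, 0, 26/7, -15/7, 2/7, 16/7]
R4 ← R4 − (9/2)·R3: [0, 0, 0, -31/2, 69/2, 6]
R5 ← R5 + (13/6)·R3: [0, 0, 0, 41/6, -31/2, -8/3]
R5 ← R5 + (41/93)·R4: [0, 0, 0, 0, -9/31, -2/93]
Echelon form has 5 nonzero rows, so rank(T) = 5.
The rank gives the maximum number of linearly independent rows: 5.

5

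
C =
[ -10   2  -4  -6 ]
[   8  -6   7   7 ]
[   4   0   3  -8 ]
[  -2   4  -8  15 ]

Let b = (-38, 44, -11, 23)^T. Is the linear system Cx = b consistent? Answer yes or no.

Row reduce the augmented matrix [C | b].
R2 ← R2 + (4/5)·R1: [0, -22/5, 19/5, 11/5, 68/5]
R3 ← R3 + (2/5)·R1: [0, 4/5, 7/5, -52/5, -131/5]
R4 ← R4 − (1/5)·R1: [0, 18/5, -36/5, 81/5, 153/5]
R3 ← R3 + (2/11)·R2: [0, 0, 23/11, -10, -261/11]
R4 ← R4 + (9/11)·R2: [0, 0, -45/11, 18, 459/11]
R4 ← R4 + (45/23)·R3: [0, 0, 0, -36/23, -108/23]
The echelon form has 4 nonzero rows, and every pivot lies in the first 4 columns, so rank(C) = rank([C|b]) = 4.
The system is consistent.

yes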